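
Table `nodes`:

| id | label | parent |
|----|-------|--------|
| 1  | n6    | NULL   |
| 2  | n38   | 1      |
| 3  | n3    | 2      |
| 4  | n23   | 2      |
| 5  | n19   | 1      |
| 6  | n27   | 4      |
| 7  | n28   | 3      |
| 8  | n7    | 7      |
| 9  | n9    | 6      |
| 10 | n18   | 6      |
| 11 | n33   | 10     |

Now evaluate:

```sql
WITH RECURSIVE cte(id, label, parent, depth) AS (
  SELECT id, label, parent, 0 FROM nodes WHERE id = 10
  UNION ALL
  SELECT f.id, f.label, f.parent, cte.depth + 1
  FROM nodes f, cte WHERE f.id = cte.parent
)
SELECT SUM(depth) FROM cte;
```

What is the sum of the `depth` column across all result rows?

Base: id=10 (n18), parent=6, depth 0.
Iteration 1: join on id=6 -> n27 (id 6, parent=4, depth 1).
Iteration 2: join on id=4 -> n23 (id 4, parent=2, depth 2).
Iteration 3: join on id=2 -> n38 (id 2, parent=1, depth 3).
Iteration 4: join on id=1 -> n6 (id 1, parent=NULL, depth 4).
Iteration 5: parent is NULL; no match; recursion stops.
SUM(depth) = 0 + 1 + 2 + 3 + 4 = 10.

10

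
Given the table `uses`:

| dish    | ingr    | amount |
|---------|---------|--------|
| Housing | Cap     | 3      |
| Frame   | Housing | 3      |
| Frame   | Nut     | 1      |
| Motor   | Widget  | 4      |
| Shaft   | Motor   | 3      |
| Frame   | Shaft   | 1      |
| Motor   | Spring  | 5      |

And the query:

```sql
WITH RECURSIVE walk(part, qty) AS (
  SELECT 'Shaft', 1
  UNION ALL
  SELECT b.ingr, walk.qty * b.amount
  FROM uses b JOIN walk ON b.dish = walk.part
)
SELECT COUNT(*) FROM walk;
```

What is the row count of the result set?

Base: (Shaft, qty=1).
Iteration 1: components of {Shaft} -> Motor = 1*3 = 3.
Iteration 2: components of {Motor} -> Spring = 3*5 = 15, Widget = 3*4 = 12.
Iteration 3: no further components; recursion stops.
Total rows emitted: 4.

4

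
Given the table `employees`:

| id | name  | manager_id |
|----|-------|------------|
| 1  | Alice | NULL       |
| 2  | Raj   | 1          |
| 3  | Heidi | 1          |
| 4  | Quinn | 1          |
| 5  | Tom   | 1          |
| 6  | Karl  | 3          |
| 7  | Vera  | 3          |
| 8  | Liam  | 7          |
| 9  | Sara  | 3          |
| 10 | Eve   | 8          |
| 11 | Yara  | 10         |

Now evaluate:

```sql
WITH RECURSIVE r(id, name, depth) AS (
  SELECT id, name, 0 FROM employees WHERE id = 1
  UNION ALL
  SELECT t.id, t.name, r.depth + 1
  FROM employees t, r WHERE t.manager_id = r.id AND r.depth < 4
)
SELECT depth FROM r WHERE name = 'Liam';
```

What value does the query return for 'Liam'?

3

Base: id=1 (Alice) at depth 0.
Iteration 1: rows with manager_id in {1} -> Raj (id 2, depth 1), Heidi (id 3, depth 1), Quinn (id 4, depth 1), Tom (id 5, depth 1).
Iteration 2: rows with manager_id in {2,3,4,5} -> Karl (id 6, depth 2), Vera (id 7, depth 2), Sara (id 9, depth 2).
Iteration 3: rows with manager_id in {6,7,9} -> Liam (id 8, depth 3).
Iteration 4: rows with manager_id in {8} -> Eve (id 10, depth 4).
Iteration 5: depth < 4 fails for all current rows; recursion stops.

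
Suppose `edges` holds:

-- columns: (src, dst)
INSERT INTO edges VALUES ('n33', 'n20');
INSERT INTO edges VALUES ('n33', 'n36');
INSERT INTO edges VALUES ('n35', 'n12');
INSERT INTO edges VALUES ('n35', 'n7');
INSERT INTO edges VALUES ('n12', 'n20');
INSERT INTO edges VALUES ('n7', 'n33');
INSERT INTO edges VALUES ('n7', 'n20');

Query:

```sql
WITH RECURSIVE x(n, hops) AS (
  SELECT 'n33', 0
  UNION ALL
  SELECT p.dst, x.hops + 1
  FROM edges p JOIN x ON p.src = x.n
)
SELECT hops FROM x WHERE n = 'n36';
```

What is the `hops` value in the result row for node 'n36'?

Base: (n33, hops=0).
Iteration 1: edges from {n33} -> (n20, hops=1), (n36, hops=1).
Iteration 2: no outgoing edges from {n20,n36}; recursion stops.

1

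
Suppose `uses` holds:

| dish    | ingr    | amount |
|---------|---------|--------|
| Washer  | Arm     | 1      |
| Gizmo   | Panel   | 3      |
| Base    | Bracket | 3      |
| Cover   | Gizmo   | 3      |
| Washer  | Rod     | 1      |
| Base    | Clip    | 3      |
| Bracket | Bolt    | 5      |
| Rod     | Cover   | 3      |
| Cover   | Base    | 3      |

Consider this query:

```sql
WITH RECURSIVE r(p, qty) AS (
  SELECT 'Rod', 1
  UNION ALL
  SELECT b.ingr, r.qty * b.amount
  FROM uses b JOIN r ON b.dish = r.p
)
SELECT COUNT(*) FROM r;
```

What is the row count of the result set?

8

Base: (Rod, qty=1).
Iteration 1: components of {Rod} -> Cover = 1*3 = 3.
Iteration 2: components of {Cover} -> Base = 3*3 = 9, Gizmo = 3*3 = 9.
Iteration 3: components of {Base,Gizmo} -> Bracket = 9*3 = 27, Clip = 9*3 = 27, Panel = 9*3 = 27.
Iteration 4: components of {Bracket,Clip,Panel} -> Bolt = 27*5 = 135.
Iteration 5: no further components; recursion stops.
Total rows emitted: 8.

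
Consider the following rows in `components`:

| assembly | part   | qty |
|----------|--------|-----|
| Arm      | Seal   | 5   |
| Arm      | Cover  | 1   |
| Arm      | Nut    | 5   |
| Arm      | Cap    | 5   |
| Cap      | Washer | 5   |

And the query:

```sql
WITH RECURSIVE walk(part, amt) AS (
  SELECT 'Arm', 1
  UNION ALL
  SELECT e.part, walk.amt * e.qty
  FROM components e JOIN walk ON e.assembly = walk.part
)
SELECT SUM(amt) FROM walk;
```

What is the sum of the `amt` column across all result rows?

Base: (Arm, amt=1).
Iteration 1: components of {Arm} -> Cap = 1*5 = 5, Cover = 1*1 = 1, Nut = 1*5 = 5, Seal = 1*5 = 5.
Iteration 2: components of {Cap,Cover,Nut,Seal} -> Washer = 5*5 = 25.
Iteration 3: no further components; recursion stops.
SUM(amt) = 1 + 5 + 1 + 5 + 5 + 25 = 42.

42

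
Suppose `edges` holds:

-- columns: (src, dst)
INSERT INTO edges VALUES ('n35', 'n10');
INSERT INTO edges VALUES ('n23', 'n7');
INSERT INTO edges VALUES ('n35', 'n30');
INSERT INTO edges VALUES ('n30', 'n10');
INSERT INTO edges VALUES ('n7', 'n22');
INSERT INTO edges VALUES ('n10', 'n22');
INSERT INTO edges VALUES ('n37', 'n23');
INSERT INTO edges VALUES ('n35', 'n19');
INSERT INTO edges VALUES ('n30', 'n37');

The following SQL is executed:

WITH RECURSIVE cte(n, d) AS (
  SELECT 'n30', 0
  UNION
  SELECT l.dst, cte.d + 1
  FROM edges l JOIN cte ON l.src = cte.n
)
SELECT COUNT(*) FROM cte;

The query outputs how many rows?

7

Base: (n30, d=0).
Iteration 1: edges from {n30} -> (n10, d=1), (n37, d=1).
Iteration 2: edges from {n10,n37} -> (n22, d=2), (n23, d=2).
Iteration 3: edges from {n22,n23} -> (n7, d=3).
Iteration 4: edges from {n7} -> (n22, d=4).
Iteration 5: no outgoing edges from {n22}; recursion stops.
Total rows emitted: 7.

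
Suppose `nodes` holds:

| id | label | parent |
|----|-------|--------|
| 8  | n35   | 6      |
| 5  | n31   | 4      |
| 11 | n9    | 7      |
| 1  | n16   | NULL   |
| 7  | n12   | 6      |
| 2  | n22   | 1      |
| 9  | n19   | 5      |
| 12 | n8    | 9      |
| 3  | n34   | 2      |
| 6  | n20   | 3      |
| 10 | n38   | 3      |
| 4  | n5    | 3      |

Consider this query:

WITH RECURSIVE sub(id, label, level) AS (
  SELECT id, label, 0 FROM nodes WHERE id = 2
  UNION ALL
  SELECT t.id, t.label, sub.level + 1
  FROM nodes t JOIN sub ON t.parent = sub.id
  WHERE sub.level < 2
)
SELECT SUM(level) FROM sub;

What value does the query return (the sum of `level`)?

7

Base: id=2 (n22) at level 0.
Iteration 1: rows with parent in {2} -> n34 (id 3, level 1).
Iteration 2: rows with parent in {3} -> n5 (id 4, level 2), n20 (id 6, level 2), n38 (id 10, level 2).
Iteration 3: level < 2 fails for all current rows; recursion stops.
SUM(level) = 0 + 1 + 2 + 2 + 2 = 7.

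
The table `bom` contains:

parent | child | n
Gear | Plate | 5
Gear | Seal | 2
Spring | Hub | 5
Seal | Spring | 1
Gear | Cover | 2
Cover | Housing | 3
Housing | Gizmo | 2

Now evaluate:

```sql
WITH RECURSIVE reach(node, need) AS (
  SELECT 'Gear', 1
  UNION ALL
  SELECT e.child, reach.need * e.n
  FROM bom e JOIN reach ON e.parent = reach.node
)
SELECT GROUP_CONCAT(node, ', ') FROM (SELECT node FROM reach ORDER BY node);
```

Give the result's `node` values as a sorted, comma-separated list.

Cover, Gear, Gizmo, Housing, Hub, Plate, Seal, Spring

Base: (Gear, need=1).
Iteration 1: components of {Gear} -> Cover = 1*2 = 2, Plate = 1*5 = 5, Seal = 1*2 = 2.
Iteration 2: components of {Cover,Plate,Seal} -> Housing = 2*3 = 6, Spring = 2*1 = 2.
Iteration 3: components of {Housing,Spring} -> Gizmo = 6*2 = 12, Hub = 2*5 = 10.
Iteration 4: no further components; recursion stops.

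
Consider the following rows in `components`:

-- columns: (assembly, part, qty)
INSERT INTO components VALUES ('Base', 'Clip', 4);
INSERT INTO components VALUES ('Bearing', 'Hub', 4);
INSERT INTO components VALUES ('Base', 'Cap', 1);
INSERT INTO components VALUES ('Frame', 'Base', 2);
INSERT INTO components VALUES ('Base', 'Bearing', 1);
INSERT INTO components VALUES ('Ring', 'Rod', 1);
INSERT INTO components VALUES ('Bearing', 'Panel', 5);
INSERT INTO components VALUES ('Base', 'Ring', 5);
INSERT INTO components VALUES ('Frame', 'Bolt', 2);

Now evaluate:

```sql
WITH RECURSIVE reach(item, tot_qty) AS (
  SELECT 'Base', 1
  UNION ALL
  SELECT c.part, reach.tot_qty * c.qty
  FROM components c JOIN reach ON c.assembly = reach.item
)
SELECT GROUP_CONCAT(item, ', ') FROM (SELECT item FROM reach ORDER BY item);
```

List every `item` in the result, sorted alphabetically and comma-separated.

Base: (Base, tot_qty=1).
Iteration 1: components of {Base} -> Bearing = 1*1 = 1, Cap = 1*1 = 1, Clip = 1*4 = 4, Ring = 1*5 = 5.
Iteration 2: components of {Bearing,Cap,Clip,Ring} -> Hub = 1*4 = 4, Panel = 1*5 = 5, Rod = 5*1 = 5.
Iteration 3: no further components; recursion stops.

Base, Bearing, Cap, Clip, Hub, Panel, Ring, Rod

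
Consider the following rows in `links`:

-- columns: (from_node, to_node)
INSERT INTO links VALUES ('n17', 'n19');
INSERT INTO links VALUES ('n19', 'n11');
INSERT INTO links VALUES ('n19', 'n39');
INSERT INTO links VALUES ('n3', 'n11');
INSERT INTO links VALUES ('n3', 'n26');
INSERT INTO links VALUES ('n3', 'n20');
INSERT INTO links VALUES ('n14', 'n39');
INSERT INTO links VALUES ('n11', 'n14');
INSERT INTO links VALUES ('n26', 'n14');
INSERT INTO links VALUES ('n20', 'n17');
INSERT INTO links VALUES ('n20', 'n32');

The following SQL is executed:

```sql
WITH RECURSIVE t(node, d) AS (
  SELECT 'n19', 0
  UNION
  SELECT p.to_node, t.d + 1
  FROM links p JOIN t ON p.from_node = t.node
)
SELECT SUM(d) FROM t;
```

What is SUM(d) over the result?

Base: (n19, d=0).
Iteration 1: edges from {n19} -> (n11, d=1), (n39, d=1).
Iteration 2: edges from {n11,n39} -> (n14, d=2).
Iteration 3: edges from {n14} -> (n39, d=3).
Iteration 4: no outgoing edges from {n39}; recursion stops.
SUM(d) = 0 + 1 + 1 + 2 + 3 = 7.

7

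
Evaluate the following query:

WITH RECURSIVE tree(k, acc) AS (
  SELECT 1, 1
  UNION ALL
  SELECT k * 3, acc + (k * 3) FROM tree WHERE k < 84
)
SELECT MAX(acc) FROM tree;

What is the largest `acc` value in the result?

364

Base: k=1, acc=1.
Iteration 1: 1 < 84 holds -> k = 1 * 3 = 3, acc = 1 + 3 = 4.
Iteration 2: 3 < 84 holds -> k = 3 * 3 = 9, acc = 4 + 9 = 13.
Iteration 3: 9 < 84 holds -> k = 9 * 3 = 27, acc = 13 + 27 = 40.
Iteration 4: 27 < 84 holds -> k = 27 * 3 = 81, acc = 40 + 81 = 121.
Iteration 5: 81 < 84 holds -> k = 81 * 3 = 243, acc = 121 + 243 = 364.
Iteration 6: 243 < 84 fails; recursion stops.
acc values: 1, 4, 13, 40, 121, 364; the maximum is 364.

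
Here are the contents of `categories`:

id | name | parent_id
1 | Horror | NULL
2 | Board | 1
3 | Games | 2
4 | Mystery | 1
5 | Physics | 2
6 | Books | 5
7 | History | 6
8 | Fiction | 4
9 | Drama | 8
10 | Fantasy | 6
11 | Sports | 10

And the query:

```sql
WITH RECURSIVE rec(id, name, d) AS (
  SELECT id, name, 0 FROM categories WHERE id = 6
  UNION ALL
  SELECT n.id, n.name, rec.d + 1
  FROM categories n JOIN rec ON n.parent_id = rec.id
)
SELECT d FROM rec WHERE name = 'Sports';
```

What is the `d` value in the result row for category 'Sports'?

2

Base: id=6 (Books) at d 0.
Iteration 1: rows with parent_id in {6} -> History (id 7, d 1), Fantasy (id 10, d 1).
Iteration 2: rows with parent_id in {7,10} -> Sports (id 11, d 2).
Iteration 3: no rows with parent_id in {11}; recursion stops.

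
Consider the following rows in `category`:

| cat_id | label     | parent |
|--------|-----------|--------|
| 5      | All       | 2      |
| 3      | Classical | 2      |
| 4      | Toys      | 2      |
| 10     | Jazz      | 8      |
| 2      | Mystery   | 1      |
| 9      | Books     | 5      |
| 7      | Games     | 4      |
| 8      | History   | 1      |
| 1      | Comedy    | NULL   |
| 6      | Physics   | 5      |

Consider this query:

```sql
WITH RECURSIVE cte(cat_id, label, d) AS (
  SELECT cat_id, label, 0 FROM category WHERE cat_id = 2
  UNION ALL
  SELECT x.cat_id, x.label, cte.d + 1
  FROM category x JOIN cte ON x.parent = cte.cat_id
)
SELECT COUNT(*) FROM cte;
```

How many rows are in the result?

7

Base: cat_id=2 (Mystery) at d 0.
Iteration 1: rows with parent in {2} -> Classical (id 3, d 1), Toys (id 4, d 1), All (id 5, d 1).
Iteration 2: rows with parent in {3,4,5} -> Physics (id 6, d 2), Games (id 7, d 2), Books (id 9, d 2).
Iteration 3: no rows with parent in {6,7,9}; recursion stops.
Total rows emitted: 7.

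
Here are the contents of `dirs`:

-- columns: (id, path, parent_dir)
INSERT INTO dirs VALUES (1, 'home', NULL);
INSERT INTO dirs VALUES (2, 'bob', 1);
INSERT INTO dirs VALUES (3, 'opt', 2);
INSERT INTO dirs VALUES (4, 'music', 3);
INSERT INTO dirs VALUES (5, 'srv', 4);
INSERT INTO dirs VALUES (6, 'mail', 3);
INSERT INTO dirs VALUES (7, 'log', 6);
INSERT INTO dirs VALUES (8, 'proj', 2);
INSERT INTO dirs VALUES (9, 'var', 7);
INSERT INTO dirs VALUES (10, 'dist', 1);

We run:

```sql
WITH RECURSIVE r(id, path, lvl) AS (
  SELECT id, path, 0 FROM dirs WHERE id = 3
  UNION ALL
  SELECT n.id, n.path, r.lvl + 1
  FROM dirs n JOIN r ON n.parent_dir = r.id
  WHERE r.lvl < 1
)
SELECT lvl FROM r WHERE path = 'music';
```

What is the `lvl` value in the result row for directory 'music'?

Base: id=3 (opt) at lvl 0.
Iteration 1: rows with parent_dir in {3} -> music (id 4, lvl 1), mail (id 6, lvl 1).
Iteration 2: lvl < 1 fails for all current rows; recursion stops.

1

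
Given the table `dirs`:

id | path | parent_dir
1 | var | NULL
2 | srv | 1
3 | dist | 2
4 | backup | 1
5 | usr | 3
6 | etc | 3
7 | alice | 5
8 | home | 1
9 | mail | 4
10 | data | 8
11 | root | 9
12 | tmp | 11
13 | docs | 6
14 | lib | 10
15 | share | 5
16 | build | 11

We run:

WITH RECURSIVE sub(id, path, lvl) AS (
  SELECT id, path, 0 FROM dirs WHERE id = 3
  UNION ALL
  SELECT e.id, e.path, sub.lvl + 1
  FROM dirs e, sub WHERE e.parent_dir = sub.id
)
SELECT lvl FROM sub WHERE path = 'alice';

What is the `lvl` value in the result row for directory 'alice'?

2

Base: id=3 (dist) at lvl 0.
Iteration 1: rows with parent_dir in {3} -> usr (id 5, lvl 1), etc (id 6, lvl 1).
Iteration 2: rows with parent_dir in {5,6} -> alice (id 7, lvl 2), docs (id 13, lvl 2), share (id 15, lvl 2).
Iteration 3: no rows with parent_dir in {7,13,15}; recursion stops.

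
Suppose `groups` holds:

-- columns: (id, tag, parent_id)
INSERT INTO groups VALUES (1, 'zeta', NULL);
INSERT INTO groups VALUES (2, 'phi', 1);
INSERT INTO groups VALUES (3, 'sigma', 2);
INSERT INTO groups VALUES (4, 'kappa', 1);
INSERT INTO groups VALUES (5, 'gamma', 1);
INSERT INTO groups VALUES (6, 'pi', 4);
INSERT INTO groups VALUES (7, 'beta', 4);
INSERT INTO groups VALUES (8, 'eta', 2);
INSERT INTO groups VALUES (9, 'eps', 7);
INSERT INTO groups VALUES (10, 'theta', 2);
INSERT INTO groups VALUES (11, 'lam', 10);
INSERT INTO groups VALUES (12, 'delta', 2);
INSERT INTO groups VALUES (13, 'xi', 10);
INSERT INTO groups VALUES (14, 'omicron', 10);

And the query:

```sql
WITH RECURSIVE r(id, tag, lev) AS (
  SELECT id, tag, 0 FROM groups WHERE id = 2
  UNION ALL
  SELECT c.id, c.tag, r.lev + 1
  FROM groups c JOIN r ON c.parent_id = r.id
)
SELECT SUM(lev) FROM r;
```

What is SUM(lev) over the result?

10

Base: id=2 (phi) at lev 0.
Iteration 1: rows with parent_id in {2} -> sigma (id 3, lev 1), eta (id 8, lev 1), theta (id 10, lev 1), delta (id 12, lev 1).
Iteration 2: rows with parent_id in {3,8,10,12} -> lam (id 11, lev 2), xi (id 13, lev 2), omicron (id 14, lev 2).
Iteration 3: no rows with parent_id in {11,13,14}; recursion stops.
SUM(lev) = 0 + 1 + 1 + 1 + 1 + 2 + 2 + 2 = 10.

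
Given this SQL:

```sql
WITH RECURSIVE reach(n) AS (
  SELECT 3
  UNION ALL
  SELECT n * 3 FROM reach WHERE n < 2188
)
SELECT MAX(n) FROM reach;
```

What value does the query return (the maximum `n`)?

6561

Base: n=3.
Iteration 1: 3 < 2188 holds -> n = 3 * 3 = 9.
Iteration 2: 9 < 2188 holds -> n = 9 * 3 = 27.
Iteration 3: 27 < 2188 holds -> n = 27 * 3 = 81.
Iteration 4: 81 < 2188 holds -> n = 81 * 3 = 243.
Iteration 5: 243 < 2188 holds -> n = 243 * 3 = 729.
Iteration 6: 729 < 2188 holds -> n = 729 * 3 = 2187.
Iteration 7: 2187 < 2188 holds -> n = 2187 * 3 = 6561.
Iteration 8: 6561 < 2188 fails; recursion stops.
n values: 3, 9, 27, 81, 243, 729, 2187, 6561; the maximum is 6561.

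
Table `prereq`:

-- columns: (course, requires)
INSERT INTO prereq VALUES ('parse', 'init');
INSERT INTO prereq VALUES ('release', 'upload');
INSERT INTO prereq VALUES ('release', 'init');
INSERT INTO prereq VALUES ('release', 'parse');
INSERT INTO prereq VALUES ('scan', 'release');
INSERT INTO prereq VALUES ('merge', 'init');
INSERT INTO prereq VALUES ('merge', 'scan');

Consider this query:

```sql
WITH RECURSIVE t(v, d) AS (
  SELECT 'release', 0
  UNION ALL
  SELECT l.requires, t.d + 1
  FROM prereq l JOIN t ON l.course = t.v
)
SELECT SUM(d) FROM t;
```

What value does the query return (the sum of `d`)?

Base: (release, d=0).
Iteration 1: edges from {release} -> (init, d=1), (parse, d=1), (upload, d=1).
Iteration 2: edges from {init,parse,upload} -> (init, d=2).
Iteration 3: no outgoing edges from {init}; recursion stops.
SUM(d) = 0 + 1 + 1 + 1 + 2 = 5.

5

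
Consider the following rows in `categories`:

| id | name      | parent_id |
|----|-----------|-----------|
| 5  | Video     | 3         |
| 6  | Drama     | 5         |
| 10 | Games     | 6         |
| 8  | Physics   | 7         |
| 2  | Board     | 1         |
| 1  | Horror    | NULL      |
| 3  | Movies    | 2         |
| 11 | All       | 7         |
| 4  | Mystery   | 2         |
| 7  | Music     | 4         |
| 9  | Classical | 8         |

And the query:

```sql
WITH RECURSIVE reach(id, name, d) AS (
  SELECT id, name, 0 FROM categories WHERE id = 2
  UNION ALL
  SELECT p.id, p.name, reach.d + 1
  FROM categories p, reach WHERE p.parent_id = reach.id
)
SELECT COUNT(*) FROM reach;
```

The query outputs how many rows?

Base: id=2 (Board) at d 0.
Iteration 1: rows with parent_id in {2} -> Movies (id 3, d 1), Mystery (id 4, d 1).
Iteration 2: rows with parent_id in {3,4} -> Video (id 5, d 2), Music (id 7, d 2).
Iteration 3: rows with parent_id in {5,7} -> Drama (id 6, d 3), Physics (id 8, d 3), All (id 11, d 3).
Iteration 4: rows with parent_id in {6,8,11} -> Classical (id 9, d 4), Games (id 10, d 4).
Iteration 5: no rows with parent_id in {9,10}; recursion stops.
Total rows emitted: 10.

10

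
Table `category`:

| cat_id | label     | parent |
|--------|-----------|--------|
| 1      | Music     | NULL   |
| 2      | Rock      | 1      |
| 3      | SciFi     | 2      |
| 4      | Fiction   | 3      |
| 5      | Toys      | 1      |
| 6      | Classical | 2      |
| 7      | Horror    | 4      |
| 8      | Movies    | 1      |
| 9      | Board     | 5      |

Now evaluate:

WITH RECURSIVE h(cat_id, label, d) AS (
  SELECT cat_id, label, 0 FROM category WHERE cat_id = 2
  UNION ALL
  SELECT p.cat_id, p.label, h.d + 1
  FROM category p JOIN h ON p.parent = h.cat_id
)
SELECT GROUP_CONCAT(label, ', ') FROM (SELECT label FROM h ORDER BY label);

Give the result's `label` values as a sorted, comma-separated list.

Base: cat_id=2 (Rock) at d 0.
Iteration 1: rows with parent in {2} -> SciFi (id 3, d 1), Classical (id 6, d 1).
Iteration 2: rows with parent in {3,6} -> Fiction (id 4, d 2).
Iteration 3: rows with parent in {4} -> Horror (id 7, d 3).
Iteration 4: no rows with parent in {7}; recursion stops.

Classical, Fiction, Horror, Rock, SciFi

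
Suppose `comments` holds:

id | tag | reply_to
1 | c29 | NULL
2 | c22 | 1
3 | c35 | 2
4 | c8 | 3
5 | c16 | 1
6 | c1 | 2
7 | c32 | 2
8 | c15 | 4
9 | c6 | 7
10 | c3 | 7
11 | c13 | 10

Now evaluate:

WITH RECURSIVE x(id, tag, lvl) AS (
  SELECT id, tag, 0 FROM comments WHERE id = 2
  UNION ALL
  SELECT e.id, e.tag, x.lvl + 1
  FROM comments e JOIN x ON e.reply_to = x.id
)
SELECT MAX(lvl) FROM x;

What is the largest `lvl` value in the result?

3

Base: id=2 (c22) at lvl 0.
Iteration 1: rows with reply_to in {2} -> c35 (id 3, lvl 1), c1 (id 6, lvl 1), c32 (id 7, lvl 1).
Iteration 2: rows with reply_to in {3,6,7} -> c8 (id 4, lvl 2), c6 (id 9, lvl 2), c3 (id 10, lvl 2).
Iteration 3: rows with reply_to in {4,9,10} -> c15 (id 8, lvl 3), c13 (id 11, lvl 3).
Iteration 4: no rows with reply_to in {8,11}; recursion stops.
lvl values: 0, 1, 1, 1, 2, 2, 2, 3, 3; the maximum is 3.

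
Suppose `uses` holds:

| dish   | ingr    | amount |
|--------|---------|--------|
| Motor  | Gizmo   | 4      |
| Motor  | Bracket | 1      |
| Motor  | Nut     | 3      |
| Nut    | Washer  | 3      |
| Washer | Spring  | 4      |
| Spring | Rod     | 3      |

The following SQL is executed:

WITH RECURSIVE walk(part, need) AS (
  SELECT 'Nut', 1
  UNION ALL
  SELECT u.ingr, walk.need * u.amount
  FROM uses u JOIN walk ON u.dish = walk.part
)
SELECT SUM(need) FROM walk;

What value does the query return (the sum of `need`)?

52

Base: (Nut, need=1).
Iteration 1: components of {Nut} -> Washer = 1*3 = 3.
Iteration 2: components of {Washer} -> Spring = 3*4 = 12.
Iteration 3: components of {Spring} -> Rod = 12*3 = 36.
Iteration 4: no further components; recursion stops.
SUM(need) = 1 + 3 + 12 + 36 = 52.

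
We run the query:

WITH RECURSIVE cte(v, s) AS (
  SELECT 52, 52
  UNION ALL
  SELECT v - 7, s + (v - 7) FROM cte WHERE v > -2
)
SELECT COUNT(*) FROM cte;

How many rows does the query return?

9

Base: v=52, s=52.
Iteration 1: 52 > -2 holds -> v = 52 - 7 = 45, s = 52 + 45 = 97.
Iteration 2: 45 > -2 holds -> v = 45 - 7 = 38, s = 97 + 38 = 135.
Iteration 3: 38 > -2 holds -> v = 38 - 7 = 31, s = 135 + 31 = 166.
Iteration 4: 31 > -2 holds -> v = 31 - 7 = 24, s = 166 + 24 = 190.
Iteration 5: 24 > -2 holds -> v = 24 - 7 = 17, s = 190 + 17 = 207.
Iteration 6: 17 > -2 holds -> v = 17 - 7 = 10, s = 207 + 10 = 217.
Iteration 7: 10 > -2 holds -> v = 10 - 7 = 3, s = 217 + 3 = 220.
Iteration 8: 3 > -2 holds -> v = 3 - 7 = -4, s = 220 + -4 = 216.
Iteration 9: -4 > -2 fails; recursion stops.
Total rows emitted: 9.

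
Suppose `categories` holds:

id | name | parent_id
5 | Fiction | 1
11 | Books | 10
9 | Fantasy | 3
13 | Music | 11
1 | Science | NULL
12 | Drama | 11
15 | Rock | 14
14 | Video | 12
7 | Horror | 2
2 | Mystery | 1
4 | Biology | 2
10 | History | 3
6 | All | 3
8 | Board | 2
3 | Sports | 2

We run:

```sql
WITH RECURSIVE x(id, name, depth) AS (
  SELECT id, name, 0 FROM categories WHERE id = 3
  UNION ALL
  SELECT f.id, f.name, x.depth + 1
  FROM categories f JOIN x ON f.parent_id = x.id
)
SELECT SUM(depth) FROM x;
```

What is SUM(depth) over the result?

Base: id=3 (Sports) at depth 0.
Iteration 1: rows with parent_id in {3} -> All (id 6, depth 1), Fantasy (id 9, depth 1), History (id 10, depth 1).
Iteration 2: rows with parent_id in {6,9,10} -> Books (id 11, depth 2).
Iteration 3: rows with parent_id in {11} -> Drama (id 12, depth 3), Music (id 13, depth 3).
Iteration 4: rows with parent_id in {12,13} -> Video (id 14, depth 4).
Iteration 5: rows with parent_id in {14} -> Rock (id 15, depth 5).
Iteration 6: no rows with parent_id in {15}; recursion stops.
SUM(depth) = 0 + 1 + 1 + 1 + 2 + 3 + 3 + 4 + 5 = 20.

20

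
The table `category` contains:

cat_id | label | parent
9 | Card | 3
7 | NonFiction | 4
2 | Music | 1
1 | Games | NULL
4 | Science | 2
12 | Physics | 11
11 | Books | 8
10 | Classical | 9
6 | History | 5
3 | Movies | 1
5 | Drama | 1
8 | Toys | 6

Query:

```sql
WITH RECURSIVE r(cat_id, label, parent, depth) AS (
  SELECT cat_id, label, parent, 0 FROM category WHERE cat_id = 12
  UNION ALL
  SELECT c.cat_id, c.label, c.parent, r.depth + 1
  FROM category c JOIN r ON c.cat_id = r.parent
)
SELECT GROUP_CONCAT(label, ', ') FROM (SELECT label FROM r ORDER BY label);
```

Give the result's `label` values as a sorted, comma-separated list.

Base: cat_id=12 (Physics), parent=11, depth 0.
Iteration 1: join on cat_id=11 -> Books (id 11, parent=8, depth 1).
Iteration 2: join on cat_id=8 -> Toys (id 8, parent=6, depth 2).
Iteration 3: join on cat_id=6 -> History (id 6, parent=5, depth 3).
Iteration 4: join on cat_id=5 -> Drama (id 5, parent=1, depth 4).
Iteration 5: join on cat_id=1 -> Games (id 1, parent=NULL, depth 5).
Iteration 6: parent is NULL; no match; recursion stops.

Books, Drama, Games, History, Physics, Toys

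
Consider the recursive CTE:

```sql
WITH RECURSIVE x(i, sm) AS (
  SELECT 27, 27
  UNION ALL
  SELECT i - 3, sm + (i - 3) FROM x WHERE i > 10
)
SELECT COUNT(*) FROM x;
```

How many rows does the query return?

7

Base: i=27, sm=27.
Iteration 1: 27 > 10 holds -> i = 27 - 3 = 24, sm = 27 + 24 = 51.
Iteration 2: 24 > 10 holds -> i = 24 - 3 = 21, sm = 51 + 21 = 72.
Iteration 3: 21 > 10 holds -> i = 21 - 3 = 18, sm = 72 + 18 = 90.
Iteration 4: 18 > 10 holds -> i = 18 - 3 = 15, sm = 90 + 15 = 105.
Iteration 5: 15 > 10 holds -> i = 15 - 3 = 12, sm = 105 + 12 = 117.
Iteration 6: 12 > 10 holds -> i = 12 - 3 = 9, sm = 117 + 9 = 126.
Iteration 7: 9 > 10 fails; recursion stops.
Total rows emitted: 7.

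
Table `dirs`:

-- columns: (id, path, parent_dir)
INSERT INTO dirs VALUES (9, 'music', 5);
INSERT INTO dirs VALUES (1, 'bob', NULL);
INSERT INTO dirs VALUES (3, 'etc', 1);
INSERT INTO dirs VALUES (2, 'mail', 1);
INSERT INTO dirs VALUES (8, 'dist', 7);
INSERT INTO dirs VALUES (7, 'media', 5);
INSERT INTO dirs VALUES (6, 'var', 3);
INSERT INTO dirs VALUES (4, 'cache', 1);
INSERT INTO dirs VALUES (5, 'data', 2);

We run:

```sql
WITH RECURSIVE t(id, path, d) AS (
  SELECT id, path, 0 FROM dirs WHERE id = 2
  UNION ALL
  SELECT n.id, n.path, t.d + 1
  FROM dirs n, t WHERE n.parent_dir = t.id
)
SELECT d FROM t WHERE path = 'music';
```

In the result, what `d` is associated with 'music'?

Base: id=2 (mail) at d 0.
Iteration 1: rows with parent_dir in {2} -> data (id 5, d 1).
Iteration 2: rows with parent_dir in {5} -> media (id 7, d 2), music (id 9, d 2).
Iteration 3: rows with parent_dir in {7,9} -> dist (id 8, d 3).
Iteration 4: no rows with parent_dir in {8}; recursion stops.

2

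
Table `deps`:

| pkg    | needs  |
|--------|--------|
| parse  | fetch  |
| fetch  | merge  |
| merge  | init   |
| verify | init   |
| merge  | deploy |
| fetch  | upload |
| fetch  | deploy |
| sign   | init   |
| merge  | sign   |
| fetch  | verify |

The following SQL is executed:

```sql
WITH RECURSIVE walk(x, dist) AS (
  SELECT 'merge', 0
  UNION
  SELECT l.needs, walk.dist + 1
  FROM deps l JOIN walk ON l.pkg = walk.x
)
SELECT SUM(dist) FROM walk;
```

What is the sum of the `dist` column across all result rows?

Base: (merge, dist=0).
Iteration 1: edges from {merge} -> (deploy, dist=1), (init, dist=1), (sign, dist=1).
Iteration 2: edges from {deploy,init,sign} -> (init, dist=2).
Iteration 3: no outgoing edges from {init}; recursion stops.
SUM(dist) = 0 + 1 + 1 + 1 + 2 = 5.

5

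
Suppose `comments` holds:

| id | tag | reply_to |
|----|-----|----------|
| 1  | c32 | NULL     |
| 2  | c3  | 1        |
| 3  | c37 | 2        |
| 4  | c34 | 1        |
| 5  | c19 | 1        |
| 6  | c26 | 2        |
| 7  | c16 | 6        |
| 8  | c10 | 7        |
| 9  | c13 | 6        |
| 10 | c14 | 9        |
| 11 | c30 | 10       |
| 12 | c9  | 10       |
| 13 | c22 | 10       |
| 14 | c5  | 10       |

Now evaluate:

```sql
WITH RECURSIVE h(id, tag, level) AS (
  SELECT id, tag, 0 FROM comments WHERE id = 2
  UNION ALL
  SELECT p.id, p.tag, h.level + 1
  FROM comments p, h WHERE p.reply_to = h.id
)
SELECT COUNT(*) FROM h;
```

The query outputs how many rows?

Base: id=2 (c3) at level 0.
Iteration 1: rows with reply_to in {2} -> c37 (id 3, level 1), c26 (id 6, level 1).
Iteration 2: rows with reply_to in {3,6} -> c16 (id 7, level 2), c13 (id 9, level 2).
Iteration 3: rows with reply_to in {7,9} -> c10 (id 8, level 3), c14 (id 10, level 3).
Iteration 4: rows with reply_to in {8,10} -> c30 (id 11, level 4), c9 (id 12, level 4), c22 (id 13, level 4), c5 (id 14, level 4).
Iteration 5: no rows with reply_to in {11,12,13,14}; recursion stops.
Total rows emitted: 11.

11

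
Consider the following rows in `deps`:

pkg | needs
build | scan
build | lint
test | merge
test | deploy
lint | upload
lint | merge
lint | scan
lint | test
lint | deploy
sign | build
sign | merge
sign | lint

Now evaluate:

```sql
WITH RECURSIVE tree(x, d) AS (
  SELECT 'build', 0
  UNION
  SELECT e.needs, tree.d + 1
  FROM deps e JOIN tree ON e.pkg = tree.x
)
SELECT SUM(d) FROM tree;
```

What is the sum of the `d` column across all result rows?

Base: (build, d=0).
Iteration 1: edges from {build} -> (lint, d=1), (scan, d=1).
Iteration 2: edges from {lint,scan} -> (deploy, d=2), (merge, d=2), (scan, d=2), (test, d=2), (upload, d=2).
Iteration 3: edges from {deploy,merge,scan,test,upload} -> (deploy, d=3), (merge, d=3).
Iteration 4: no outgoing edges from {deploy,merge}; recursion stops.
SUM(d) = 0 + 1 + 1 + 2 + 2 + 2 + 2 + 2 + 3 + 3 = 18.

18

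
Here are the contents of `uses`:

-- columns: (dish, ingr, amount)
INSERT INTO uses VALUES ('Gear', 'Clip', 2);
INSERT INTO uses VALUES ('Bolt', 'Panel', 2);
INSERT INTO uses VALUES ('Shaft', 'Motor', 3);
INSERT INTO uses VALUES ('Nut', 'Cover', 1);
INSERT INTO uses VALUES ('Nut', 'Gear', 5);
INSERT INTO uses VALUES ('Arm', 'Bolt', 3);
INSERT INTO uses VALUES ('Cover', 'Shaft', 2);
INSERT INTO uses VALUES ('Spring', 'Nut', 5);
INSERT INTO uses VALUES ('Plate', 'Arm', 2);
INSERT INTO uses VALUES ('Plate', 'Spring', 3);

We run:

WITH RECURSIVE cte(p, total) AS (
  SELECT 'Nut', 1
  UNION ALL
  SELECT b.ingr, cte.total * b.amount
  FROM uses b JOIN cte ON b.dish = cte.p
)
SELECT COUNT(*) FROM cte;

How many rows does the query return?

Base: (Nut, total=1).
Iteration 1: components of {Nut} -> Cover = 1*1 = 1, Gear = 1*5 = 5.
Iteration 2: components of {Cover,Gear} -> Clip = 5*2 = 10, Shaft = 1*2 = 2.
Iteration 3: components of {Clip,Shaft} -> Motor = 2*3 = 6.
Iteration 4: no further components; recursion stops.
Total rows emitted: 6.

6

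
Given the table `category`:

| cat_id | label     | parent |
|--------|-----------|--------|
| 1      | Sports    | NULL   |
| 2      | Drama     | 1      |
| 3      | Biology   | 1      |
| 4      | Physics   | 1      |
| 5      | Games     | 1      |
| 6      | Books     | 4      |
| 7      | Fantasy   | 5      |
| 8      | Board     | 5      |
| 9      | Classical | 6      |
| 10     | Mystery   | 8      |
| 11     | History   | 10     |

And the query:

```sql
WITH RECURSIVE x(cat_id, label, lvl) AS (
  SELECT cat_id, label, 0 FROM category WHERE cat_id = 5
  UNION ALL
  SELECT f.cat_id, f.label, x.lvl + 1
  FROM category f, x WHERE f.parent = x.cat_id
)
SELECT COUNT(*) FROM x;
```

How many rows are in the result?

Base: cat_id=5 (Games) at lvl 0.
Iteration 1: rows with parent in {5} -> Fantasy (id 7, lvl 1), Board (id 8, lvl 1).
Iteration 2: rows with parent in {7,8} -> Mystery (id 10, lvl 2).
Iteration 3: rows with parent in {10} -> History (id 11, lvl 3).
Iteration 4: no rows with parent in {11}; recursion stops.
Total rows emitted: 5.

5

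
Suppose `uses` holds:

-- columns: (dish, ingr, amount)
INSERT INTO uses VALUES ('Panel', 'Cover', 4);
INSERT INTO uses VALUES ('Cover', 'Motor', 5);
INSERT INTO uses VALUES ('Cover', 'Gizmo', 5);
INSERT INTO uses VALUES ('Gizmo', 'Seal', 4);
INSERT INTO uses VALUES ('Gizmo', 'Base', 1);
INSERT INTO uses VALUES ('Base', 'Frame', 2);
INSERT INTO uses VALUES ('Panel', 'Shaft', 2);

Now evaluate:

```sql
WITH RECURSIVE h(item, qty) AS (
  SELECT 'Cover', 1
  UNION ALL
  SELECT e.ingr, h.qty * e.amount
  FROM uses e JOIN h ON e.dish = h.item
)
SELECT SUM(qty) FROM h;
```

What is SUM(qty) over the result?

46

Base: (Cover, qty=1).
Iteration 1: components of {Cover} -> Gizmo = 1*5 = 5, Motor = 1*5 = 5.
Iteration 2: components of {Gizmo,Motor} -> Base = 5*1 = 5, Seal = 5*4 = 20.
Iteration 3: components of {Base,Seal} -> Frame = 5*2 = 10.
Iteration 4: no further components; recursion stops.
SUM(qty) = 1 + 5 + 5 + 20 + 5 + 10 = 46.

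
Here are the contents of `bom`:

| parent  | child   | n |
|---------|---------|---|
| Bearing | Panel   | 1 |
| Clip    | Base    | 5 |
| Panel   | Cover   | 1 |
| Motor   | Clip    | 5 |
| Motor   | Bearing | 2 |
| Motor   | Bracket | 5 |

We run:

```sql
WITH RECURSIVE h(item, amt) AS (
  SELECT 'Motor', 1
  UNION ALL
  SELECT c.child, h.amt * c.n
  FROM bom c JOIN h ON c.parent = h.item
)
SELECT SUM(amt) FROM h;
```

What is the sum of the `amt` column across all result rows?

Base: (Motor, amt=1).
Iteration 1: components of {Motor} -> Bearing = 1*2 = 2, Bracket = 1*5 = 5, Clip = 1*5 = 5.
Iteration 2: components of {Bearing,Bracket,Clip} -> Base = 5*5 = 25, Panel = 2*1 = 2.
Iteration 3: components of {Base,Panel} -> Cover = 2*1 = 2.
Iteration 4: no further components; recursion stops.
SUM(amt) = 1 + 5 + 2 + 5 + 25 + 2 + 2 = 42.

42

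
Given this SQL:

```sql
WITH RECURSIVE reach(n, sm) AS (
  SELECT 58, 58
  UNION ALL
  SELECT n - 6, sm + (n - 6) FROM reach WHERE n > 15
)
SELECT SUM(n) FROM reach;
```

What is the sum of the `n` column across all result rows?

306

Base: n=58, sm=58.
Iteration 1: 58 > 15 holds -> n = 58 - 6 = 52, sm = 58 + 52 = 110.
Iteration 2: 52 > 15 holds -> n = 52 - 6 = 46, sm = 110 + 46 = 156.
Iteration 3: 46 > 15 holds -> n = 46 - 6 = 40, sm = 156 + 40 = 196.
Iteration 4: 40 > 15 holds -> n = 40 - 6 = 34, sm = 196 + 34 = 230.
Iteration 5: 34 > 15 holds -> n = 34 - 6 = 28, sm = 230 + 28 = 258.
Iteration 6: 28 > 15 holds -> n = 28 - 6 = 22, sm = 258 + 22 = 280.
Iteration 7: 22 > 15 holds -> n = 22 - 6 = 16, sm = 280 + 16 = 296.
Iteration 8: 16 > 15 holds -> n = 16 - 6 = 10, sm = 296 + 10 = 306.
Iteration 9: 10 > 15 fails; recursion stops.
SUM(n) = 58 + 52 + 46 + 40 + 34 + 28 + 22 + 16 + 10 = 306.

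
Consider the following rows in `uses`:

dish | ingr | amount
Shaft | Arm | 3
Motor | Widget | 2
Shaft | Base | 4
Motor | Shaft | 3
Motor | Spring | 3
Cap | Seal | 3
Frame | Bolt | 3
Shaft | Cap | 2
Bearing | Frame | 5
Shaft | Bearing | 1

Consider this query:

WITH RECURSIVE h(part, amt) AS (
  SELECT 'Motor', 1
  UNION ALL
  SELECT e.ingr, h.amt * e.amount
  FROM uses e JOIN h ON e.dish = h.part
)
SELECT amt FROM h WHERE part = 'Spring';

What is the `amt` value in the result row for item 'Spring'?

Base: (Motor, amt=1).
Iteration 1: components of {Motor} -> Shaft = 1*3 = 3, Spring = 1*3 = 3, Widget = 1*2 = 2.
Iteration 2: components of {Shaft,Spring,Widget} -> Arm = 3*3 = 9, Base = 3*4 = 12, Bearing = 3*1 = 3, Cap = 3*2 = 6.
Iteration 3: components of {Arm,Base,Bearing,Cap} -> Frame = 3*5 = 15, Seal = 6*3 = 18.
Iteration 4: components of {Frame,Seal} -> Bolt = 15*3 = 45.
Iteration 5: no further components; recursion stops.

3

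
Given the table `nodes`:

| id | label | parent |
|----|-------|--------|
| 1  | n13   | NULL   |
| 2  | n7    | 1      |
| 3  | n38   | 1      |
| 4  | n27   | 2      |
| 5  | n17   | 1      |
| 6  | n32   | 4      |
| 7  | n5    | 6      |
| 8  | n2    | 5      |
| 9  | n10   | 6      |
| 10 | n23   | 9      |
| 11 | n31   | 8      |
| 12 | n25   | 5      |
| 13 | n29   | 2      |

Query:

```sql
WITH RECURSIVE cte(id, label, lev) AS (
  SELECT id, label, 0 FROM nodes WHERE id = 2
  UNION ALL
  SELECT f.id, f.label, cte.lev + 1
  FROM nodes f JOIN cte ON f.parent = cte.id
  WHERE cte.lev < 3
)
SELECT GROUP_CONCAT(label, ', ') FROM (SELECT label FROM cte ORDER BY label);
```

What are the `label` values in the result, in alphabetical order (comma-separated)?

n10, n27, n29, n32, n5, n7

Base: id=2 (n7) at lev 0.
Iteration 1: rows with parent in {2} -> n27 (id 4, lev 1), n29 (id 13, lev 1).
Iteration 2: rows with parent in {4,13} -> n32 (id 6, lev 2).
Iteration 3: rows with parent in {6} -> n5 (id 7, lev 3), n10 (id 9, lev 3).
Iteration 4: lev < 3 fails for all current rows; recursion stops.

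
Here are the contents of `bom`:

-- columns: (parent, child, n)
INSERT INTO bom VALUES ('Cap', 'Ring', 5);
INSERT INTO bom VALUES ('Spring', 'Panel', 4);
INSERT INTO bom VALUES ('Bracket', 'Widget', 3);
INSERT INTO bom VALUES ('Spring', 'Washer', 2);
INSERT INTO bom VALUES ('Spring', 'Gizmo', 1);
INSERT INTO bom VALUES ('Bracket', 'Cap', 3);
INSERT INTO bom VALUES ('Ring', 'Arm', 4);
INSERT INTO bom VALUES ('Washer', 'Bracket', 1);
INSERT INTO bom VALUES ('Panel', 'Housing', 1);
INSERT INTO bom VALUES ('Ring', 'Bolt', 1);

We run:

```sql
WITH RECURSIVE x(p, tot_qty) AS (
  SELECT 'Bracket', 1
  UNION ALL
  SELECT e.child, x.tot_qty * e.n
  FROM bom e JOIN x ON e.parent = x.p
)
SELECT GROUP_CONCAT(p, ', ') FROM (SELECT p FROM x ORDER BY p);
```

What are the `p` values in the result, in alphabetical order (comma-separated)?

Arm, Bolt, Bracket, Cap, Ring, Widget

Base: (Bracket, tot_qty=1).
Iteration 1: components of {Bracket} -> Cap = 1*3 = 3, Widget = 1*3 = 3.
Iteration 2: components of {Cap,Widget} -> Ring = 3*5 = 15.
Iteration 3: components of {Ring} -> Arm = 15*4 = 60, Bolt = 15*1 = 15.
Iteration 4: no further components; recursion stops.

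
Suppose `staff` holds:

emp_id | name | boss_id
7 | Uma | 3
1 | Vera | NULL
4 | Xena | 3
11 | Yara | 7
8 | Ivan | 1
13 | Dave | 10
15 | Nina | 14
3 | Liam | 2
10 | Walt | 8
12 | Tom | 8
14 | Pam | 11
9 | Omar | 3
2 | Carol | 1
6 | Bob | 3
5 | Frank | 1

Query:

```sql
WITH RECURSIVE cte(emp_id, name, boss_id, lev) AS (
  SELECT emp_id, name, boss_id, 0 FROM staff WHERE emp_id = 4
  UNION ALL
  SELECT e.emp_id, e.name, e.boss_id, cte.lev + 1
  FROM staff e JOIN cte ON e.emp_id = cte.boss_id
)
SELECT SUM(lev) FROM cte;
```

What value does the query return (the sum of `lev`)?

6

Base: emp_id=4 (Xena), boss_id=3, lev 0.
Iteration 1: join on emp_id=3 -> Liam (id 3, boss_id=2, lev 1).
Iteration 2: join on emp_id=2 -> Carol (id 2, boss_id=1, lev 2).
Iteration 3: join on emp_id=1 -> Vera (id 1, boss_id=NULL, lev 3).
Iteration 4: boss_id is NULL; no match; recursion stops.
SUM(lev) = 0 + 1 + 2 + 3 = 6.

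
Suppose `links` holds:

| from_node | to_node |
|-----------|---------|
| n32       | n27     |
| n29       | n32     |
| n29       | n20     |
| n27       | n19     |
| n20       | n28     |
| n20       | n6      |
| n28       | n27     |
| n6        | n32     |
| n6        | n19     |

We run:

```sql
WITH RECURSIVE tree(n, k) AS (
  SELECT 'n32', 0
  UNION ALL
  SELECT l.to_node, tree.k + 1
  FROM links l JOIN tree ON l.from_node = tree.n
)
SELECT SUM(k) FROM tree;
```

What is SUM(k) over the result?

3

Base: (n32, k=0).
Iteration 1: edges from {n32} -> (n27, k=1).
Iteration 2: edges from {n27} -> (n19, k=2).
Iteration 3: no outgoing edges from {n19}; recursion stops.
SUM(k) = 0 + 1 + 2 = 3.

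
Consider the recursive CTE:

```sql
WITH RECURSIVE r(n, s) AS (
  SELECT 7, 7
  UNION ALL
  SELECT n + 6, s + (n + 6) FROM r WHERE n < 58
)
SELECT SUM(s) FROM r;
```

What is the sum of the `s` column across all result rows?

1375

Base: n=7, s=7.
Iteration 1: 7 < 58 holds -> n = 7 + 6 = 13, s = 7 + 13 = 20.
Iteration 2: 13 < 58 holds -> n = 13 + 6 = 19, s = 20 + 19 = 39.
Iteration 3: 19 < 58 holds -> n = 19 + 6 = 25, s = 39 + 25 = 64.
Iteration 4: 25 < 58 holds -> n = 25 + 6 = 31, s = 64 + 31 = 95.
Iteration 5: 31 < 58 holds -> n = 31 + 6 = 37, s = 95 + 37 = 132.
Iteration 6: 37 < 58 holds -> n = 37 + 6 = 43, s = 132 + 43 = 175.
Iteration 7: 43 < 58 holds -> n = 43 + 6 = 49, s = 175 + 49 = 224.
Iteration 8: 49 < 58 holds -> n = 49 + 6 = 55, s = 224 + 55 = 279.
Iteration 9: 55 < 58 holds -> n = 55 + 6 = 61, s = 279 + 61 = 340.
Iteration 10: 61 < 58 fails; recursion stops.
SUM(s) = 7 + 20 + 39 + 64 + 95 + 132 + 175 + 224 + 279 + 340 = 1375.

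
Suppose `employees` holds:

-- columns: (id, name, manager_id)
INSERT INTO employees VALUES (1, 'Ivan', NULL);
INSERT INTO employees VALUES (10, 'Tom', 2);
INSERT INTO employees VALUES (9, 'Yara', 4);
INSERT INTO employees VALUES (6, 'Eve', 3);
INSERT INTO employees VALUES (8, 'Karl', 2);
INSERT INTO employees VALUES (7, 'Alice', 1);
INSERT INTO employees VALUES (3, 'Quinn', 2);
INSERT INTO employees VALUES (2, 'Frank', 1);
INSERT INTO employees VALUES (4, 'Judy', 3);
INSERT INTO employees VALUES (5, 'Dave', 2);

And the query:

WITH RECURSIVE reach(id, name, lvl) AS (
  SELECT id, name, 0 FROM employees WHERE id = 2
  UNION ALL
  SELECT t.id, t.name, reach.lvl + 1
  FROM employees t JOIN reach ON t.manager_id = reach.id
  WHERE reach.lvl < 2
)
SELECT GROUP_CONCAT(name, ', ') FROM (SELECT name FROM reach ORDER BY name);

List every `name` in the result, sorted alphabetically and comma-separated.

Dave, Eve, Frank, Judy, Karl, Quinn, Tom

Base: id=2 (Frank) at lvl 0.
Iteration 1: rows with manager_id in {2} -> Quinn (id 3, lvl 1), Dave (id 5, lvl 1), Karl (id 8, lvl 1), Tom (id 10, lvl 1).
Iteration 2: rows with manager_id in {3,5,8,10} -> Judy (id 4, lvl 2), Eve (id 6, lvl 2).
Iteration 3: lvl < 2 fails for all current rows; recursion stops.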